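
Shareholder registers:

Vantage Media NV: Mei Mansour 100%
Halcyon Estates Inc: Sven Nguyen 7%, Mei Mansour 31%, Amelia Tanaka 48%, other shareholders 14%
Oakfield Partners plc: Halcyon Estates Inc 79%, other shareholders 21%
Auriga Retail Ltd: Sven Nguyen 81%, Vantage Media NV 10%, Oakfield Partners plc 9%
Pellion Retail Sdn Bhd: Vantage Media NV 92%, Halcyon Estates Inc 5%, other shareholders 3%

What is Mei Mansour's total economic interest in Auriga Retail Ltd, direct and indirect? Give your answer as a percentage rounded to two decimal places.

Mei reaches Auriga along 2 paths.
Via Vantage: 100% × 10% = 10%.
Via Halcyon → Oakfield: 31% × 79% × 9% = 2.2041%.
Total: 10% + 2.2041% = 12.2041%.
Rounded: 12.20%.

12.20%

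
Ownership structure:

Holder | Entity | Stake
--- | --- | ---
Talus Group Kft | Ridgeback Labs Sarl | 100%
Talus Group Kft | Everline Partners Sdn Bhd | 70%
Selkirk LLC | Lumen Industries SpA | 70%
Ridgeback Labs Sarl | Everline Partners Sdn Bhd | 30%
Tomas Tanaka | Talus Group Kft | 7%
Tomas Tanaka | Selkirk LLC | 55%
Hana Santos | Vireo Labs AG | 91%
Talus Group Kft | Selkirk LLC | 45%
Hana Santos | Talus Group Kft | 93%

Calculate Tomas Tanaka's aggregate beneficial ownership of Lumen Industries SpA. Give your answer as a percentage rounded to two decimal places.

40.71%

Tomas reaches Lumen along 2 paths.
Via Selkirk: 55% × 70% = 38.5%.
Via Talus → Selkirk: 7% × 45% × 70% = 2.205%.
Total: 38.5% + 2.205% = 40.705%.
Rounded: 40.71%.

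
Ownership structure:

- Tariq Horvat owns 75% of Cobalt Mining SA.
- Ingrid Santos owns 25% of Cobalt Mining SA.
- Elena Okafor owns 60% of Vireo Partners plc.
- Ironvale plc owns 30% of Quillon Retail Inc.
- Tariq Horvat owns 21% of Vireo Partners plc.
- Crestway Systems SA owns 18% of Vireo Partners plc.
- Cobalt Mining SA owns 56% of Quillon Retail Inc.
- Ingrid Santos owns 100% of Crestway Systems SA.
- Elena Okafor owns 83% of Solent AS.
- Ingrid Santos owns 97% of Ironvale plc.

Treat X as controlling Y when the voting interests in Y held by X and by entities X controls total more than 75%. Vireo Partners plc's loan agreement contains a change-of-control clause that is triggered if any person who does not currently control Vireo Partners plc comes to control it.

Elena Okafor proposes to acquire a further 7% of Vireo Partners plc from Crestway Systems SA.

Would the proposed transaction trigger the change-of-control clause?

No

The purchase adds only to Elena's holdings (Crestway's stake shrinks), so Elena is the only person who could newly come to control Vireo.
Elena holds 83% of Solent, so Elena controls Solent.
In Vireo, Elena's side holds only 60%, not > 75%.
So before the transaction, Elena does not control Vireo.
After the purchase, Elena's direct stake in Vireo rises to 60% + 7% = 67%, and Crestway's stake falls to 11%.
After the transaction, Elena's side holds 67% of Vireo, not > 75%, so Elena still does not control Vireo.
No new person acquires control, so the clause is not triggered.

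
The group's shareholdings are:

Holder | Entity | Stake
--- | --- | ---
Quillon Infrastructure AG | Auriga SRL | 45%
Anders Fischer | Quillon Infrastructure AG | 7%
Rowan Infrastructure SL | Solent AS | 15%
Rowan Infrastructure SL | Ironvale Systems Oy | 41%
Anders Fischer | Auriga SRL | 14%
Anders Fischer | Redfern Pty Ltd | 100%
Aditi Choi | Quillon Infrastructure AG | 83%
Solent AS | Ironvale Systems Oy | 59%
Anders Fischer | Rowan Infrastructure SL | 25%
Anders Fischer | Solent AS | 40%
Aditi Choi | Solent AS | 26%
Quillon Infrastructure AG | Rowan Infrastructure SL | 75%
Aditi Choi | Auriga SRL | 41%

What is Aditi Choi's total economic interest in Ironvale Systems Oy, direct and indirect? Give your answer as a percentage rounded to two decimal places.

46.37%

Aditi reaches Ironvale along 3 paths.
Via Solent: 26% × 59% = 15.34%.
Via Quillon → Rowan → Solent: 83% × 75% × 15% × 59% = 5.509125%.
Via Quillon → Rowan: 83% × 75% × 41% = 25.5225%.
Total: 15.34% + 5.509125% + 25.5225% = 46.371625%.
Rounded: 46.37%.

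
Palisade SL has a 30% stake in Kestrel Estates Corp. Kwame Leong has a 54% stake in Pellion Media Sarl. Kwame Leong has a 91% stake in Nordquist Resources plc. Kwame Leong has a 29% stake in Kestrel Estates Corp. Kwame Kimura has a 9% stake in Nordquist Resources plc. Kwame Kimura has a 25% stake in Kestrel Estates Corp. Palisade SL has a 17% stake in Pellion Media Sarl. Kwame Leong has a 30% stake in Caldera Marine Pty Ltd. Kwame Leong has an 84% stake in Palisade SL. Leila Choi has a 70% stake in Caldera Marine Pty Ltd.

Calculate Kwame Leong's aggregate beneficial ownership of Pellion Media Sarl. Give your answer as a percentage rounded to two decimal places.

68.28%

Kwame Leong reaches Pellion along 2 paths.
Direct stake: 54% = 54%.
Via Palisade: 84% × 17% = 14.28%.
Total: 54% + 14.28% = 68.28%.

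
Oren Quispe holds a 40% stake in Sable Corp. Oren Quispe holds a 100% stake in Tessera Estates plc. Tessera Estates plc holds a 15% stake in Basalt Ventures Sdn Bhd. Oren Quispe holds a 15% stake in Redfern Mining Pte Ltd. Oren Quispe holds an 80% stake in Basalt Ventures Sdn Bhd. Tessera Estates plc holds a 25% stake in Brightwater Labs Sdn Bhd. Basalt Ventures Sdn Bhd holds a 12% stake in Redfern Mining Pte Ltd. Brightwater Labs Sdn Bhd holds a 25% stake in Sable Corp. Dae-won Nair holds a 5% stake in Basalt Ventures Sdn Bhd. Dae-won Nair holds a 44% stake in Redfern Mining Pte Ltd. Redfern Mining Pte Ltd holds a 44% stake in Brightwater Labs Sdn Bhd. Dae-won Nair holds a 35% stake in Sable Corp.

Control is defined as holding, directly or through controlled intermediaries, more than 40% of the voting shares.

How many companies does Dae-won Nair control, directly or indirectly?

3

Dae-won holds 44% of Redfern, so Dae-won controls Redfern.
Redfern holds 44% of Brightwater, so Dae-won controls Brightwater.
Brightwater and Dae-won together hold 25% + 35% = 60% of Sable, so Dae-won controls Sable.
No other company's threshold is met.
Dae-won controls 3 companies.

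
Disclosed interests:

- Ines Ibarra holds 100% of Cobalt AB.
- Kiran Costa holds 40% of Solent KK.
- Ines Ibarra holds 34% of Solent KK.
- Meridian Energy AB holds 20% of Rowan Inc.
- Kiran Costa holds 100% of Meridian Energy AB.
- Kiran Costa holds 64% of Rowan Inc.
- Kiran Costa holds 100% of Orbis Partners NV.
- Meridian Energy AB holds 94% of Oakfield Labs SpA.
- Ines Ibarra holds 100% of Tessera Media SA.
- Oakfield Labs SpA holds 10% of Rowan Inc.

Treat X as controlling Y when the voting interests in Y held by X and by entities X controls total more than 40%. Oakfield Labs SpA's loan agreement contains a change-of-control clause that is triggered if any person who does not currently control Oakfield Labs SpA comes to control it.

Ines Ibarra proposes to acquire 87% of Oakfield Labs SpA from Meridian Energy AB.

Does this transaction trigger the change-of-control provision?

The purchase adds only to Ines's holdings (Meridian's stake shrinks), so Ines is the only person who could newly come to control Oakfield.
Ines holds 100% of Tessera, so Ines controls Tessera.
Ines holds 100% of Cobalt, so Ines controls Cobalt.
Neither Ines nor any entity Ines controls holds any voting interest in Oakfield.
So before the transaction, Ines does not control Oakfield.
After the purchase, Ines holds 87% of Oakfield directly, and Meridian's stake falls to 7%.
Ines holds 87% of Oakfield, so Ines controls Oakfield.
Ines did not control Oakfield before and does after, so the clause is triggered.

Yes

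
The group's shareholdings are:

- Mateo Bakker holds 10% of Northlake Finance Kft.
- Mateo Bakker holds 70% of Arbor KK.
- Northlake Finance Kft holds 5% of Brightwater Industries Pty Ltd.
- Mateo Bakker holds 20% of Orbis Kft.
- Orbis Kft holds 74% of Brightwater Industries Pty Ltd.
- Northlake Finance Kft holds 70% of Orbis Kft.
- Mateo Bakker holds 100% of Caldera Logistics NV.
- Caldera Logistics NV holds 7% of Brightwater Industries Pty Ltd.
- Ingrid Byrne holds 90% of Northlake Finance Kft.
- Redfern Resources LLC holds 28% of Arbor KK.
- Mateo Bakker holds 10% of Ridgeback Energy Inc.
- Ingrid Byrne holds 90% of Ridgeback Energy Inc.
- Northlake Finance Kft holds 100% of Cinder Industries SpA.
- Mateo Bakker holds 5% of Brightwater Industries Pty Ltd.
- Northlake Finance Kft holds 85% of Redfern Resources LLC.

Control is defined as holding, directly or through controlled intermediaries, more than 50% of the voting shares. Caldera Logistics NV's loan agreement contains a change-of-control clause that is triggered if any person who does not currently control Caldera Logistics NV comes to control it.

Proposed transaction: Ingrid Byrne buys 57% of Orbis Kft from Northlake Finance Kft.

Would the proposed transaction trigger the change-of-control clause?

The purchase adds only to Ingrid's holdings (Northlake's stake shrinks), so Ingrid is the only person who could newly come to control Caldera.
Ingrid holds 90% of Northlake, so Ingrid controls Northlake.
Ingrid holds 90% of Ridgeback, so Ingrid controls Ridgeback.
Northlake holds 70% of Orbis, so Ingrid controls Orbis.
Northlake and Orbis together hold 5% + 74% = 79% of Brightwater, so Ingrid controls Brightwater.
Northlake holds 85% of Redfern, so Ingrid controls Redfern.
Northlake holds 100% of Cinder, so Ingrid controls Cinder.
Neither Ingrid nor any entity Ingrid controls holds any voting interest in Caldera.
So before the transaction, Ingrid does not control Caldera.
After the purchase, Ingrid holds 57% of Orbis directly, and Northlake's stake falls to 13%.
Northlake and Ingrid together hold 13% + 57% = 70% of Orbis, so Ingrid controls Orbis.
After the transaction, neither Ingrid nor any entity Ingrid controls holds a voting interest in Caldera, so Ingrid still does not control it.
No new person acquires control, so the clause is not triggered.

No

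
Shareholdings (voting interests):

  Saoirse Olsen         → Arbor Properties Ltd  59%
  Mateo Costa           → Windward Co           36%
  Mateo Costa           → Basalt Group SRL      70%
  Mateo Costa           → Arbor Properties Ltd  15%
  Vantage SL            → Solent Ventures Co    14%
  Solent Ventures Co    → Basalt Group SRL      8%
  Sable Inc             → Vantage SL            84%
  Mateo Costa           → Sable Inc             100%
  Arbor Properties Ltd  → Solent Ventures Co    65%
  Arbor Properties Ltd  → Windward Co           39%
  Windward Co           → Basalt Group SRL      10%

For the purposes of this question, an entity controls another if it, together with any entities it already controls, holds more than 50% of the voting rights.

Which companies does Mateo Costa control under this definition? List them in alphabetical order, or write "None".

Mateo holds 100% of Sable, so Mateo controls Sable.
Sable holds 84% of Vantage, so Mateo controls Vantage.
Mateo holds 70% of Basalt, so Mateo controls Basalt.
No other company's threshold is met.

Basalt Group SRL, Sable Inc, Vantage SL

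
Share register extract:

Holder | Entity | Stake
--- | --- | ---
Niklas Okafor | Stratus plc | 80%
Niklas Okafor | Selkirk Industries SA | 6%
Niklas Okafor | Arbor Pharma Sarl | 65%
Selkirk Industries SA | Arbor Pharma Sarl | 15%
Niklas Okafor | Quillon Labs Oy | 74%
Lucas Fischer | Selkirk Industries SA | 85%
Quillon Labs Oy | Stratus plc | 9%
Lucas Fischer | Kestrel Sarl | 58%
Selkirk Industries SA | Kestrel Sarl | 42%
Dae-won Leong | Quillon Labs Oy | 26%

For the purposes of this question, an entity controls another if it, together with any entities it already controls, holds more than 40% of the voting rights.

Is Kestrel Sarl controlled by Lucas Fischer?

Yes

Lucas holds 85% of Selkirk, so Lucas controls Selkirk.
Selkirk and Lucas together hold 42% + 58% = 100% of Kestrel, so Lucas controls Kestrel.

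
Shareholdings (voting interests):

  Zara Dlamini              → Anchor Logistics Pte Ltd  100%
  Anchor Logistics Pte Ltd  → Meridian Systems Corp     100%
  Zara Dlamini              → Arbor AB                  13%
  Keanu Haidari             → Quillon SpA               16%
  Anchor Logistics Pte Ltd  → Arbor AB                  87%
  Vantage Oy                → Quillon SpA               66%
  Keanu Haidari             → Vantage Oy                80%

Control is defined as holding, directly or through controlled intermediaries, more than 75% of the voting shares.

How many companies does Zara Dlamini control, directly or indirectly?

3

Zara holds 100% of Anchor, so Zara controls Anchor.
Anchor and Zara together hold 87% + 13% = 100% of Arbor, so Zara controls Arbor.
Anchor holds 100% of Meridian, so Zara controls Meridian.
No other company's threshold is met.
Zara controls 3 companies.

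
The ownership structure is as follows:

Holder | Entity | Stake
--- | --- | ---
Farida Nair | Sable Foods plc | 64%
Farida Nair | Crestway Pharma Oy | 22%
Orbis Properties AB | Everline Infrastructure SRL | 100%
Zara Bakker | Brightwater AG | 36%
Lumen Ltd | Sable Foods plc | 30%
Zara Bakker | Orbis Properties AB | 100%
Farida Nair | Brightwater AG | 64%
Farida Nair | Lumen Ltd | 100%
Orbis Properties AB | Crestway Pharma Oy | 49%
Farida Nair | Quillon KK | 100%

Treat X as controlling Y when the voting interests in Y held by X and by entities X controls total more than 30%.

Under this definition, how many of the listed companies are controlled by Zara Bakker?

4

Zara holds 100% of Orbis, so Zara controls Orbis.
Zara holds 36% of Brightwater, so Zara controls Brightwater.
Orbis holds 49% of Crestway, so Zara controls Crestway.
Orbis holds 100% of Everline, so Zara controls Everline.
No other company's threshold is met.
Zara controls 4 companies.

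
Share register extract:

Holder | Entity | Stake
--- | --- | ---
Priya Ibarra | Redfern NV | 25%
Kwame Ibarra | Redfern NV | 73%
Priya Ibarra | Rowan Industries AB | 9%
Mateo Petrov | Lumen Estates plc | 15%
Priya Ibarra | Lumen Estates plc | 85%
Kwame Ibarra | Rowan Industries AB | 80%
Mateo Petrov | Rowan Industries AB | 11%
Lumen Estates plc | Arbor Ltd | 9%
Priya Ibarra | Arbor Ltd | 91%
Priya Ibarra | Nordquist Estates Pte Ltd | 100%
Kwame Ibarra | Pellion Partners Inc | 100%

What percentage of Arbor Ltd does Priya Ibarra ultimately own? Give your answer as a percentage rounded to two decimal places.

98.65%

Priya reaches Arbor along 2 paths.
Direct stake: 91% = 91%.
Via Lumen: 85% × 9% = 7.65%.
Total: 91% + 7.65% = 98.65%.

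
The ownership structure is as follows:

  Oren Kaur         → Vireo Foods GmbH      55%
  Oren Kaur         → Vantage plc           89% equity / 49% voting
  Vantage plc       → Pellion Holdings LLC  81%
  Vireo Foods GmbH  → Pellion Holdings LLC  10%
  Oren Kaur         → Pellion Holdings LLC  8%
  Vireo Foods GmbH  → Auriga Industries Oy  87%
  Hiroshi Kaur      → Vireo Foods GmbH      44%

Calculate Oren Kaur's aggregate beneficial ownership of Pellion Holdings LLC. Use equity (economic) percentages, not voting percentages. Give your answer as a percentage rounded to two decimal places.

Oren reaches Pellion along 3 paths.
Via Vantage: 89% × 81% = 72.09%.
Direct stake: 8% = 8%.
Via Vireo: 55% × 10% = 5.5%.
Total: 72.09% + 8% + 5.5% = 85.59%.

85.59%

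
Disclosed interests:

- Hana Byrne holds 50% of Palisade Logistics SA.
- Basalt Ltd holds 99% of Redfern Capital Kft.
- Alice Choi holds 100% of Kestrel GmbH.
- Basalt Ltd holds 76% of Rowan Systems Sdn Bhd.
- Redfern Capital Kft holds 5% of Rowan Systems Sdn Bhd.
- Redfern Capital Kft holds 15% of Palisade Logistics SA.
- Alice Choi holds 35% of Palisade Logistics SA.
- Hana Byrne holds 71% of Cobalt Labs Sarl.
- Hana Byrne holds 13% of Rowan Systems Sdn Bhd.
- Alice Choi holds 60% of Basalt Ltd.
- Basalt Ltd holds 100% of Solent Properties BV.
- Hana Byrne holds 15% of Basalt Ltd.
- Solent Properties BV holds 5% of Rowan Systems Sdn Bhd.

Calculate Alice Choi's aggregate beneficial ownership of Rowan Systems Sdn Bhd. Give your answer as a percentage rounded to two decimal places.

51.57%

Alice reaches Rowan along 3 paths.
Via Basalt: 60% × 76% = 45.6%.
Via Basalt → Redfern: 60% × 99% × 5% = 2.97%.
Via Basalt → Solent: 60% × 100% × 5% = 3%.
Total: 45.6% + 2.97% + 3% = 51.57%.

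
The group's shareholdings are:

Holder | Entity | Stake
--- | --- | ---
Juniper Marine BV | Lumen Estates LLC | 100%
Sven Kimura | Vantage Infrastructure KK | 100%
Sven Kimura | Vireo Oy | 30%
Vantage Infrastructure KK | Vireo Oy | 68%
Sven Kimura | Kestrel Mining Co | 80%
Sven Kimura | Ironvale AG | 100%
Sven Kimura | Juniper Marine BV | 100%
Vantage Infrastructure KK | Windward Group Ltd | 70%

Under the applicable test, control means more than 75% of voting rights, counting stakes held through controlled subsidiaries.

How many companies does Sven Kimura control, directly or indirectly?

6

Sven holds 100% of Vantage, so Sven controls Vantage.
Sven holds 80% of Kestrel, so Sven controls Kestrel.
Sven holds 100% of Juniper, so Sven controls Juniper.
Sven holds 100% of Ironvale, so Sven controls Ironvale.
Juniper holds 100% of Lumen, so Sven controls Lumen.
Vantage and Sven together hold 68% + 30% = 98% of Vireo, so Sven controls Vireo.
No other company's threshold is met.
Sven controls 6 companies.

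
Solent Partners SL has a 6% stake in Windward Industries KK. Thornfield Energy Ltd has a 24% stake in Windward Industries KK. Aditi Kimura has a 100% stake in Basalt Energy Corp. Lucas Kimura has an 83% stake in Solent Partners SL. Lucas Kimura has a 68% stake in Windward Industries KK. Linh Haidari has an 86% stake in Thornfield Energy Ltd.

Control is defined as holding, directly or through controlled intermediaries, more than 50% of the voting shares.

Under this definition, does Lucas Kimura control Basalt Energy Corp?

No

Lucas holds 83% of Solent, so Lucas controls Solent.
Lucas and Solent together hold 68% + 6% = 74% of Windward, so Lucas controls Windward.
Neither Lucas nor any entity Lucas controls holds any voting interest in Basalt.
So Lucas does not control Basalt.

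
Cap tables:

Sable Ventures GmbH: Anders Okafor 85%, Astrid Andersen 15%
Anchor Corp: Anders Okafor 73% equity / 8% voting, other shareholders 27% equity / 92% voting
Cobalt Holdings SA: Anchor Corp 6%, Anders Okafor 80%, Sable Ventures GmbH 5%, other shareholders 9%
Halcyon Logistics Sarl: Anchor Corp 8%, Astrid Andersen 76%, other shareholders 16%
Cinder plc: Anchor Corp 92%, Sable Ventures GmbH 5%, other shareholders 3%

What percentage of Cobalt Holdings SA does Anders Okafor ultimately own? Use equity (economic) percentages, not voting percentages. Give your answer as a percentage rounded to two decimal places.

Anders reaches Cobalt along 3 paths.
Via Anchor: 73% × 6% = 4.38%.
Direct stake: 80% = 80%.
Via Sable: 85% × 5% = 4.25%.
Total: 4.38% + 80% + 4.25% = 88.63%.

88.63%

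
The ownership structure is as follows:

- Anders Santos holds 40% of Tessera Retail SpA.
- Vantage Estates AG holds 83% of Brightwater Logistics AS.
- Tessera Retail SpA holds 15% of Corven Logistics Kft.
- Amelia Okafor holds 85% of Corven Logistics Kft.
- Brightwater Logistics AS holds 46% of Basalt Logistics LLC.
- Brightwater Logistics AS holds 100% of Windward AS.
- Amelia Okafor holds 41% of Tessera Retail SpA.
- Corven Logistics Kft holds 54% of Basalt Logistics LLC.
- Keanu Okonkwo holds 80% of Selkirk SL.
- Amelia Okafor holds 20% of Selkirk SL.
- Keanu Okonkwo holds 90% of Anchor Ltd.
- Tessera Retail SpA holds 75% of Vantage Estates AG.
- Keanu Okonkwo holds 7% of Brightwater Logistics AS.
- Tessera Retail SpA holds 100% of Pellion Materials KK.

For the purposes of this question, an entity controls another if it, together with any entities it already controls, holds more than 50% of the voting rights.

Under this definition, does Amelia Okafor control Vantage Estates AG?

Amelia holds 85% of Corven, so Amelia controls Corven.
Corven holds 54% of Basalt, so Amelia controls Basalt.
Neither Amelia nor any entity Amelia controls holds any voting interest in Vantage.
So Amelia does not control Vantage.

No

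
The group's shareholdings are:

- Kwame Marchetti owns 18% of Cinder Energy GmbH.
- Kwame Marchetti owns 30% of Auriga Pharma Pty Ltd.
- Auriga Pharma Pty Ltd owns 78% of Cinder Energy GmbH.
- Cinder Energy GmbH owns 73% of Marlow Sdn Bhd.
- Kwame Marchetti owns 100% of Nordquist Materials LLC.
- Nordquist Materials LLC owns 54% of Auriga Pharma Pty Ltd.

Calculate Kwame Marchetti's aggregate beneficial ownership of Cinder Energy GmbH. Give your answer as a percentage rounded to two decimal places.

Kwame reaches Cinder along 3 paths.
Via Nordquist → Auriga: 100% × 54% × 78% = 42.12%.
Via Auriga: 30% × 78% = 23.4%.
Direct stake: 18% = 18%.
Total: 42.12% + 23.4% + 18% = 83.52%.

83.52%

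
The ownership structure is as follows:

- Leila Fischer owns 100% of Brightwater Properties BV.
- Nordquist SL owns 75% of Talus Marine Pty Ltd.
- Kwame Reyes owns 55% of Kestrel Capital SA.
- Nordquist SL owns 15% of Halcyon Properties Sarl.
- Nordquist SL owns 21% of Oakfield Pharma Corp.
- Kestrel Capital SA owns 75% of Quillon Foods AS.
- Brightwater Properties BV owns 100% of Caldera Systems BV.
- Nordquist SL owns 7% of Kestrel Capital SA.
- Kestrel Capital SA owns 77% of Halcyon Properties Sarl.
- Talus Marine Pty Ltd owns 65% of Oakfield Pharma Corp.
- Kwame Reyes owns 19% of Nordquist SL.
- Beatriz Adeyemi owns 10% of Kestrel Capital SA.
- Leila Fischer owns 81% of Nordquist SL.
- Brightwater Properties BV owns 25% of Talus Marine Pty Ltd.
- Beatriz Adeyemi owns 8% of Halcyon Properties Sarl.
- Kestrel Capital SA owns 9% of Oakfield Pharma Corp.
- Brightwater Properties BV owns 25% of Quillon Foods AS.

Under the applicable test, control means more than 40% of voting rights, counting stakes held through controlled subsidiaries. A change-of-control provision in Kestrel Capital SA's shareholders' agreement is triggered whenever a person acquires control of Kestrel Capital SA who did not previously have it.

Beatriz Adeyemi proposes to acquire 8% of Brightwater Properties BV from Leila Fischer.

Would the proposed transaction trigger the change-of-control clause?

No

The purchase adds only to Beatriz's holdings (Leila's stake shrinks), so Beatriz is the only person who could newly come to control Kestrel.
Beatriz's largest direct stake is 10% in Kestrel, which does not meet the threshold, so Beatriz controls no company.
In Kestrel, Beatriz's side holds only 10%, not > 40%.
So before the transaction, Beatriz does not control Kestrel.
After the purchase, Beatriz holds 8% of Brightwater directly, and Leila's stake falls to 92%.
Beatriz's side now holds 8% of Brightwater, not > 40%, so Beatriz still does not control Brightwater.
After the transaction, Beatriz's side holds 10% of Kestrel, not > 40%, so Beatriz still does not control Kestrel.
No new person acquires control, so the clause is not triggered.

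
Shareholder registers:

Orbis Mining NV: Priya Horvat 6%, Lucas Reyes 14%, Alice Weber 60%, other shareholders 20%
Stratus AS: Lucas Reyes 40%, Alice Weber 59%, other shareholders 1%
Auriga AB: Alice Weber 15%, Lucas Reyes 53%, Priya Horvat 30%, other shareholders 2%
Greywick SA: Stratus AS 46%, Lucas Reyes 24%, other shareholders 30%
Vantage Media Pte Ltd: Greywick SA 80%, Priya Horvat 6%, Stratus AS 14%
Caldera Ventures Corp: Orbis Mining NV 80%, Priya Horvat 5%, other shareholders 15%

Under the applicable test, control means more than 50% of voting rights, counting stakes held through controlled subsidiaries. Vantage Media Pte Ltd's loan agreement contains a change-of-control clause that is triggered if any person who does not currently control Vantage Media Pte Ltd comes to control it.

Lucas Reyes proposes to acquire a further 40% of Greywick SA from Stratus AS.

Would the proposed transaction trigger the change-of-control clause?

Yes

The purchase adds only to Lucas's holdings (Stratus's stake shrinks), so Lucas is the only person who could newly come to control Vantage.
Lucas holds 53% of Auriga, so Lucas controls Auriga.
Neither Lucas nor any entity Lucas controls holds any voting interest in Vantage.
So before the transaction, Lucas does not control Vantage.
After the purchase, Lucas's direct stake in Greywick rises to 24% + 40% = 64%, and Stratus's stake falls to 6%.
Lucas holds 64% of Greywick, so Lucas controls Greywick.
Greywick holds 80% of Vantage, so Lucas controls Vantage.
Lucas did not control Vantage before and does after, so the clause is triggered.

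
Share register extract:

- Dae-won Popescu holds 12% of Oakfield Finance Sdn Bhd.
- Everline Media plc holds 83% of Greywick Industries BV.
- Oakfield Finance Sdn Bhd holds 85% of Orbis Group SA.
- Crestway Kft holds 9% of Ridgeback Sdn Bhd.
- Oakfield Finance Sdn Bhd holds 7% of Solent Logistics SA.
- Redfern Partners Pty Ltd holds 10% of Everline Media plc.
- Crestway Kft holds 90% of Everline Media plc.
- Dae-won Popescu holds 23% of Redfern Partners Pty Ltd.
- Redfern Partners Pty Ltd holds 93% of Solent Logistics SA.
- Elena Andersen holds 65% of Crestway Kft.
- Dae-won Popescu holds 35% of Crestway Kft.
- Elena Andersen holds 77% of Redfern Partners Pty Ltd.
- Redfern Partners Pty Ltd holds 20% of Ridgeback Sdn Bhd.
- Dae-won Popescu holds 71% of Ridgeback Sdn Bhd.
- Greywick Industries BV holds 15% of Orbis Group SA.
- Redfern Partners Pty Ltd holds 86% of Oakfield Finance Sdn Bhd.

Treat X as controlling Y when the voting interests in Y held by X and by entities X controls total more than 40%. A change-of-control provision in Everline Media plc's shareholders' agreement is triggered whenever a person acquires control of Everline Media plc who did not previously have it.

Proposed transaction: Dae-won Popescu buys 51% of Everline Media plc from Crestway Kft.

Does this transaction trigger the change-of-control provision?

Yes

The purchase adds only to Dae-won's holdings (Crestway's stake shrinks), so Dae-won is the only person who could newly come to control Everline.
Dae-won holds 71% of Ridgeback, so Dae-won controls Ridgeback.
Neither Dae-won nor any entity Dae-won controls holds any voting interest in Everline.
So before the transaction, Dae-won does not control Everline.
After the purchase, Dae-won holds 51% of Everline directly, and Crestway's stake falls to 39%.
Dae-won holds 51% of Everline, so Dae-won controls Everline.
Dae-won did not control Everline before and does after, so the clause is triggered.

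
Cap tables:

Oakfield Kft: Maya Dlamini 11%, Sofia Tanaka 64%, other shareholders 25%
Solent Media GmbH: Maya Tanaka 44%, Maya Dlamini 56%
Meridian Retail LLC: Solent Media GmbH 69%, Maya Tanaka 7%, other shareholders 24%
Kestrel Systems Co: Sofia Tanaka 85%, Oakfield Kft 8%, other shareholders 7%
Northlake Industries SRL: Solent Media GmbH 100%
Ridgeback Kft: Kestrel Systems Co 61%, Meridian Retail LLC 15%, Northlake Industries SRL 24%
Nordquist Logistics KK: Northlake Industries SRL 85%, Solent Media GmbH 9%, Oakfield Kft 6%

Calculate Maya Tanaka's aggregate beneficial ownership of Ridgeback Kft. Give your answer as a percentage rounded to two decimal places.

Maya Tanaka reaches Ridgeback along 3 paths.
Via Solent → Meridian: 44% × 69% × 15% = 4.554%.
Via Meridian: 7% × 15% = 1.05%.
Via Solent → Northlake: 44% × 100% × 24% = 10.56%.
Total: 4.554% + 1.05% + 10.56% = 16.164%.
Rounded: 16.16%.

16.16%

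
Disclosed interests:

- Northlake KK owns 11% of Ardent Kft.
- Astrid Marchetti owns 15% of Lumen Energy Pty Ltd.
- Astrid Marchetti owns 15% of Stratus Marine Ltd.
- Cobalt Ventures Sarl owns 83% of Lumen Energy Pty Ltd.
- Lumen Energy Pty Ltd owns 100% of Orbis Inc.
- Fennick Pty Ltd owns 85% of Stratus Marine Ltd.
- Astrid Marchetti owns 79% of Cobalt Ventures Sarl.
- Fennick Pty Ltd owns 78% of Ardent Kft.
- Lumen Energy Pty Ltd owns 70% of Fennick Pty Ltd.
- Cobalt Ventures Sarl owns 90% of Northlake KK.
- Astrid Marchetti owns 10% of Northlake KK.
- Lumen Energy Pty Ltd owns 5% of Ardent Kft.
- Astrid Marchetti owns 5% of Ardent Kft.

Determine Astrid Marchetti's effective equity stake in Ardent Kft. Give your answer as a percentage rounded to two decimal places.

Astrid reaches Ardent along 7 paths.
Via Cobalt → Lumen: 79% × 83% × 5% = 3.2785%.
Via Lumen: 15% × 5% = 0.75%.
Via Northlake: 10% × 11% = 1.1%.
Via Cobalt → Northlake: 79% × 90% × 11% = 7.821%.
Via Cobalt → Lumen → Fennick: 79% × 83% × 70% × 78% = 35.80122%.
Via Lumen → Fennick: 15% × 70% × 78% = 8.19%.
Direct stake: 5% = 5%.
Total: 3.2785% + 0.75% + 1.1% + 7.821% + 35.80122% + 8.19% + 5% = 61.94072%.
Rounded: 61.94%.

61.94%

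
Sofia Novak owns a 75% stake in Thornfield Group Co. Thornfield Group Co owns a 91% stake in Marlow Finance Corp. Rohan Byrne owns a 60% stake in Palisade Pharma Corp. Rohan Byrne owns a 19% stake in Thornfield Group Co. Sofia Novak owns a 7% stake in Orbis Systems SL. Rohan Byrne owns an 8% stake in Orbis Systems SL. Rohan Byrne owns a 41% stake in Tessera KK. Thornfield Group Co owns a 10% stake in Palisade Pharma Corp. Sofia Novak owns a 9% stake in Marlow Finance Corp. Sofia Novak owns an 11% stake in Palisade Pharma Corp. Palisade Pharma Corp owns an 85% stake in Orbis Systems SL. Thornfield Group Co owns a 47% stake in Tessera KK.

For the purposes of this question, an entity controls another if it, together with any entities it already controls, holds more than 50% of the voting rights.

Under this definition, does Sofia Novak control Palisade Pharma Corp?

Sofia holds 75% of Thornfield, so Sofia controls Thornfield.
Sofia and Thornfield together hold 9% + 91% = 100% of Marlow, so Sofia controls Marlow.
In Palisade, Sofia's side holds only 11% + 10% = 21%, not > 50%.
So Sofia does not control Palisade.

No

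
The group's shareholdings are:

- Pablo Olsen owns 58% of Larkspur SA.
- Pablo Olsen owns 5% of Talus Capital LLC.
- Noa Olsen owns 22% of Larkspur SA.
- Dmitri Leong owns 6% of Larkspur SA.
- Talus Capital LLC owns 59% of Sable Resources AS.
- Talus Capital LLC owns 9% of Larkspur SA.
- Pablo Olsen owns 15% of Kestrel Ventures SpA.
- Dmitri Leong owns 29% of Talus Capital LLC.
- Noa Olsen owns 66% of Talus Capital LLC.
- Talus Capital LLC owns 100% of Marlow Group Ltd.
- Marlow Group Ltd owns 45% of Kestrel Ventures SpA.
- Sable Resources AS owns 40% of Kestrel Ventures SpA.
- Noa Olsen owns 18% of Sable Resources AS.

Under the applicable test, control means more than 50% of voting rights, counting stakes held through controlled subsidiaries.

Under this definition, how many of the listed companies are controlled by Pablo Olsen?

Pablo holds 58% of Larkspur, so Pablo controls Larkspur.
No other company's threshold is met.
Pablo controls 1 company.

1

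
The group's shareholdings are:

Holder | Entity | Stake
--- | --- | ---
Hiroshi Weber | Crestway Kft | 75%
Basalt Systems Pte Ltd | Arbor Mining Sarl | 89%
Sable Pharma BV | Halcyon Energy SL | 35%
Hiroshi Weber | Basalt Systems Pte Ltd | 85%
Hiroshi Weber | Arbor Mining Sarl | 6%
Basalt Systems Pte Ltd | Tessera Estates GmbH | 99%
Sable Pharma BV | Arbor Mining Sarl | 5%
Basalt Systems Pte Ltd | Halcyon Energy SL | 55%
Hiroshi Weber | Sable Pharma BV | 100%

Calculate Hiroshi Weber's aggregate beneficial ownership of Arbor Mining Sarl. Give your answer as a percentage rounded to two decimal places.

Hiroshi reaches Arbor along 3 paths.
Direct stake: 6% = 6%.
Via Basalt: 85% × 89% = 75.65%.
Via Sable: 100% × 5% = 5%.
Total: 6% + 75.65% + 5% = 86.65%.

86.65%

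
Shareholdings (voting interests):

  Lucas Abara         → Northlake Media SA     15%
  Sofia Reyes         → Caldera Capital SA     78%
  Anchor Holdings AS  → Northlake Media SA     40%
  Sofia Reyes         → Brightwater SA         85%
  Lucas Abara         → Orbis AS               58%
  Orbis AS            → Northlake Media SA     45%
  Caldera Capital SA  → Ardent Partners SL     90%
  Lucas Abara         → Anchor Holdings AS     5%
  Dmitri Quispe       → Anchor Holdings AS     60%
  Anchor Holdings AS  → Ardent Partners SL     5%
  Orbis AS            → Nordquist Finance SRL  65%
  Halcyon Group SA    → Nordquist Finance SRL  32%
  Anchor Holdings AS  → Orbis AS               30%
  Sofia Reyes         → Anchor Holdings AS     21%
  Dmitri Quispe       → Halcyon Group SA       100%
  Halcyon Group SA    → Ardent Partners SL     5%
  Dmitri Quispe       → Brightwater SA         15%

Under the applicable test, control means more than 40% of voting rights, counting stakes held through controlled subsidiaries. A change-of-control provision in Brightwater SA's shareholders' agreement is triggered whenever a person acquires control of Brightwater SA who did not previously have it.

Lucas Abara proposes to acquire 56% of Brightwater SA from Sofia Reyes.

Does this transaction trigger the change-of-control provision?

The purchase adds only to Lucas's holdings (Sofia's stake shrinks), so Lucas is the only person who could newly come to control Brightwater.
Lucas holds 58% of Orbis, so Lucas controls Orbis.
Orbis holds 65% of Nordquist, so Lucas controls Nordquist.
Orbis and Lucas together hold 45% + 15% = 60% of Northlake, so Lucas controls Northlake.
Neither Lucas nor any entity Lucas controls holds any voting interest in Brightwater.
So before the transaction, Lucas does not control Brightwater.
After the purchase, Lucas holds 56% of Brightwater directly, and Sofia's stake falls to 29%.
Lucas holds 56% of Brightwater, so Lucas controls Brightwater.
Lucas did not control Brightwater before and does after, so the clause is triggered.

Yes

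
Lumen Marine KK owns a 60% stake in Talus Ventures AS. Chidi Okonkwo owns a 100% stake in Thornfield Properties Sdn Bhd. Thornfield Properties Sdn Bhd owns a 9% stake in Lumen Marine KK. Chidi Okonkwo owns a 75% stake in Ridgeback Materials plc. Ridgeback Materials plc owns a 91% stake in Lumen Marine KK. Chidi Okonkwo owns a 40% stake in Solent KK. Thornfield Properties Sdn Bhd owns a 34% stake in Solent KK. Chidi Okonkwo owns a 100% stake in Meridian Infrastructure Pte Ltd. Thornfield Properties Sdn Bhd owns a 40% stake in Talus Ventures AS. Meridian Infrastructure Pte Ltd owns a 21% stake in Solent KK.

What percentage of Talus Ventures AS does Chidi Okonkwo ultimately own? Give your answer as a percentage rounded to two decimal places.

Chidi reaches Talus along 3 paths.
Via Thornfield → Lumen: 100% × 9% × 60% = 5.4%.
Via Ridgeback → Lumen: 75% × 91% × 60% = 40.95%.
Via Thornfield: 100% × 40% = 40%.
Total: 5.4% + 40.95% + 40% = 86.35%.

86.35%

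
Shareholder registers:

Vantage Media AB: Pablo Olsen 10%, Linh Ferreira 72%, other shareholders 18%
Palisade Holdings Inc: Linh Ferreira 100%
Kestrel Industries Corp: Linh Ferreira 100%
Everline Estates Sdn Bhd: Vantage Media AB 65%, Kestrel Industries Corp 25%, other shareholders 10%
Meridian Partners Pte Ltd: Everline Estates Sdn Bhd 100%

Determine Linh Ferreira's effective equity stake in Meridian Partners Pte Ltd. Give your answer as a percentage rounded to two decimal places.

71.80%

Linh reaches Meridian along 2 paths.
Via Vantage → Everline: 72% × 65% × 100% = 46.8%.
Via Kestrel → Everline: 100% × 25% × 100% = 25%.
Total: 46.8% + 25% = 71.8%.
Rounded: 71.80%.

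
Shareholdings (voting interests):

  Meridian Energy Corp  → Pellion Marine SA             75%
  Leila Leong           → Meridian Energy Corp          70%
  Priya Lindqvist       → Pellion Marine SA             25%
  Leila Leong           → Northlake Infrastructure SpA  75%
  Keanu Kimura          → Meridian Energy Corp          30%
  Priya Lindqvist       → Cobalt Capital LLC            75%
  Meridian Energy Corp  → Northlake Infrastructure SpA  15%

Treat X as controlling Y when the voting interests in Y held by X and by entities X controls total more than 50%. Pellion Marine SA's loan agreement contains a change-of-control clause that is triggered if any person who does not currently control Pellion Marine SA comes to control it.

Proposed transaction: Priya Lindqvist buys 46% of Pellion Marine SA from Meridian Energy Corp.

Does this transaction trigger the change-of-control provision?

Yes

The purchase adds only to Priya's holdings (Meridian's stake shrinks), so Priya is the only person who could newly come to control Pellion.
Priya holds 75% of Cobalt, so Priya controls Cobalt.
In Pellion, Priya's side holds only 25%, not > 50%.
So before the transaction, Priya does not control Pellion.
After the purchase, Priya's direct stake in Pellion rises to 25% + 46% = 71%, and Meridian's stake falls to 29%.
Priya holds 71% of Pellion, so Priya controls Pellion.
Priya did not control Pellion before and does after, so the clause is triggered.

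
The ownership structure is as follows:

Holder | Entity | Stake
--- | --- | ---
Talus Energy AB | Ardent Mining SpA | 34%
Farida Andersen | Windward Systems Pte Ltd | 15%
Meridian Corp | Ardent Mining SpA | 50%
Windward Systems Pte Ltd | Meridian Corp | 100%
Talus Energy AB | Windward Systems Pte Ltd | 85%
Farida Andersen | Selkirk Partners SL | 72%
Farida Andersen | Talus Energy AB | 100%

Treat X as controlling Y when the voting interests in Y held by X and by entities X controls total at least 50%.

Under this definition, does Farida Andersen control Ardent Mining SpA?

Yes

Farida holds 100% of Talus, so Farida controls Talus.
Talus and Farida together hold 85% + 15% = 100% of Windward, so Farida controls Windward.
Windward holds 100% of Meridian, so Farida controls Meridian.
Talus and Meridian together hold 34% + 50% = 84% of Ardent, so Farida controls Ardent.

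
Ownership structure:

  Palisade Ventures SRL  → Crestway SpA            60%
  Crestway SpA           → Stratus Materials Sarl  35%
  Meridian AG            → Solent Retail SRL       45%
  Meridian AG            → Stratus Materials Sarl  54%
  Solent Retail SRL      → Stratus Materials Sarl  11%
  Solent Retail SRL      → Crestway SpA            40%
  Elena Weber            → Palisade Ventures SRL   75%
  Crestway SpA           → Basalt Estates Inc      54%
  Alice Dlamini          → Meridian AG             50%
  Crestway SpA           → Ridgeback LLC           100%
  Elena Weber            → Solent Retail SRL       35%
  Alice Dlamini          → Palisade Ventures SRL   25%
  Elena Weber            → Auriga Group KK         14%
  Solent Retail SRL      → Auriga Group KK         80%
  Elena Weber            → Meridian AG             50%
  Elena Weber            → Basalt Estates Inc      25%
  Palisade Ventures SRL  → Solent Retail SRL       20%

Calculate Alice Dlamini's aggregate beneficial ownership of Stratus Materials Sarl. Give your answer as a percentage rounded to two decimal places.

Alice reaches Stratus along 6 paths.
Via Palisade → Crestway: 25% × 60% × 35% = 5.25%.
Via Meridian → Solent → Crestway: 50% × 45% × 40% × 35% = 3.15%.
Via Palisade → Solent → Crestway: 25% × 20% × 40% × 35% = 0.7%.
Via Meridian: 50% × 54% = 27%.
Via Meridian → Solent: 50% × 45% × 11% = 2.475%.
Via Palisade → Solent: 25% × 20% × 11% = 0.55%.
Total: 5.25% + 3.15% + 0.7% + 27% + 2.475% + 0.55% = 39.125%.
Rounded: 39.13%.

39.13%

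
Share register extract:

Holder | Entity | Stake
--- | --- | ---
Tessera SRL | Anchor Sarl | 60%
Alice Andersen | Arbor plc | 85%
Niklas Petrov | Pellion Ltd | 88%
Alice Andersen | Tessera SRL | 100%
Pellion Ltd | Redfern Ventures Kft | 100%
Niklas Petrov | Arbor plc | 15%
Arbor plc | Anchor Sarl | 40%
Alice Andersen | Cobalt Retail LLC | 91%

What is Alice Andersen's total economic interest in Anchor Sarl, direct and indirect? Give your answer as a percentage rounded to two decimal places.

Alice reaches Anchor along 2 paths.
Via Arbor: 85% × 40% = 34%.
Via Tessera: 100% × 60% = 60%.
Total: 34% + 60% = 94%.
Rounded: 94.00%.

94.00%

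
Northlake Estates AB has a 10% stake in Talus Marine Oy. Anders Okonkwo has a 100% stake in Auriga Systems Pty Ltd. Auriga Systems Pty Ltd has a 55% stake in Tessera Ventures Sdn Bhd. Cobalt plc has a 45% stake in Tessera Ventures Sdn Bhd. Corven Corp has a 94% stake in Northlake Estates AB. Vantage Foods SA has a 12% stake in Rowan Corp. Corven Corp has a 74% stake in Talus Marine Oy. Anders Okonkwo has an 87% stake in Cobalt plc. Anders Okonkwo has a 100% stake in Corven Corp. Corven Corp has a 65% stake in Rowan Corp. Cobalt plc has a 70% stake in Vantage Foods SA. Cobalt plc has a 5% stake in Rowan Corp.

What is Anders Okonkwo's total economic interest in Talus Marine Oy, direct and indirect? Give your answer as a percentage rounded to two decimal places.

83.40%

Anders reaches Talus along 2 paths.
Via Corven: 100% × 74% = 74%.
Via Corven → Northlake: 100% × 94% × 10% = 9.4%.
Total: 74% + 9.4% = 83.4%.
Rounded: 83.40%.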